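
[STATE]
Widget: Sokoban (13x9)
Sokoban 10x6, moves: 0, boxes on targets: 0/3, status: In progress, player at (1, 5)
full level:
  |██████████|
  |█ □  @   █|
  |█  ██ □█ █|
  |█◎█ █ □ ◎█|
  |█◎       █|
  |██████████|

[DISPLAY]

██████████   
█ □  @   █   
█  ██ □█ █   
█◎█ █ □ ◎█   
█◎       █   
██████████   
Moves: 0  0/3
             
             


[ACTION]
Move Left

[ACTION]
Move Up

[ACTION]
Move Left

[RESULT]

██████████   
█ □@     █   
█  ██ □█ █   
█◎█ █ □ ◎█   
█◎       █   
██████████   
Moves: 2  0/3
             
             


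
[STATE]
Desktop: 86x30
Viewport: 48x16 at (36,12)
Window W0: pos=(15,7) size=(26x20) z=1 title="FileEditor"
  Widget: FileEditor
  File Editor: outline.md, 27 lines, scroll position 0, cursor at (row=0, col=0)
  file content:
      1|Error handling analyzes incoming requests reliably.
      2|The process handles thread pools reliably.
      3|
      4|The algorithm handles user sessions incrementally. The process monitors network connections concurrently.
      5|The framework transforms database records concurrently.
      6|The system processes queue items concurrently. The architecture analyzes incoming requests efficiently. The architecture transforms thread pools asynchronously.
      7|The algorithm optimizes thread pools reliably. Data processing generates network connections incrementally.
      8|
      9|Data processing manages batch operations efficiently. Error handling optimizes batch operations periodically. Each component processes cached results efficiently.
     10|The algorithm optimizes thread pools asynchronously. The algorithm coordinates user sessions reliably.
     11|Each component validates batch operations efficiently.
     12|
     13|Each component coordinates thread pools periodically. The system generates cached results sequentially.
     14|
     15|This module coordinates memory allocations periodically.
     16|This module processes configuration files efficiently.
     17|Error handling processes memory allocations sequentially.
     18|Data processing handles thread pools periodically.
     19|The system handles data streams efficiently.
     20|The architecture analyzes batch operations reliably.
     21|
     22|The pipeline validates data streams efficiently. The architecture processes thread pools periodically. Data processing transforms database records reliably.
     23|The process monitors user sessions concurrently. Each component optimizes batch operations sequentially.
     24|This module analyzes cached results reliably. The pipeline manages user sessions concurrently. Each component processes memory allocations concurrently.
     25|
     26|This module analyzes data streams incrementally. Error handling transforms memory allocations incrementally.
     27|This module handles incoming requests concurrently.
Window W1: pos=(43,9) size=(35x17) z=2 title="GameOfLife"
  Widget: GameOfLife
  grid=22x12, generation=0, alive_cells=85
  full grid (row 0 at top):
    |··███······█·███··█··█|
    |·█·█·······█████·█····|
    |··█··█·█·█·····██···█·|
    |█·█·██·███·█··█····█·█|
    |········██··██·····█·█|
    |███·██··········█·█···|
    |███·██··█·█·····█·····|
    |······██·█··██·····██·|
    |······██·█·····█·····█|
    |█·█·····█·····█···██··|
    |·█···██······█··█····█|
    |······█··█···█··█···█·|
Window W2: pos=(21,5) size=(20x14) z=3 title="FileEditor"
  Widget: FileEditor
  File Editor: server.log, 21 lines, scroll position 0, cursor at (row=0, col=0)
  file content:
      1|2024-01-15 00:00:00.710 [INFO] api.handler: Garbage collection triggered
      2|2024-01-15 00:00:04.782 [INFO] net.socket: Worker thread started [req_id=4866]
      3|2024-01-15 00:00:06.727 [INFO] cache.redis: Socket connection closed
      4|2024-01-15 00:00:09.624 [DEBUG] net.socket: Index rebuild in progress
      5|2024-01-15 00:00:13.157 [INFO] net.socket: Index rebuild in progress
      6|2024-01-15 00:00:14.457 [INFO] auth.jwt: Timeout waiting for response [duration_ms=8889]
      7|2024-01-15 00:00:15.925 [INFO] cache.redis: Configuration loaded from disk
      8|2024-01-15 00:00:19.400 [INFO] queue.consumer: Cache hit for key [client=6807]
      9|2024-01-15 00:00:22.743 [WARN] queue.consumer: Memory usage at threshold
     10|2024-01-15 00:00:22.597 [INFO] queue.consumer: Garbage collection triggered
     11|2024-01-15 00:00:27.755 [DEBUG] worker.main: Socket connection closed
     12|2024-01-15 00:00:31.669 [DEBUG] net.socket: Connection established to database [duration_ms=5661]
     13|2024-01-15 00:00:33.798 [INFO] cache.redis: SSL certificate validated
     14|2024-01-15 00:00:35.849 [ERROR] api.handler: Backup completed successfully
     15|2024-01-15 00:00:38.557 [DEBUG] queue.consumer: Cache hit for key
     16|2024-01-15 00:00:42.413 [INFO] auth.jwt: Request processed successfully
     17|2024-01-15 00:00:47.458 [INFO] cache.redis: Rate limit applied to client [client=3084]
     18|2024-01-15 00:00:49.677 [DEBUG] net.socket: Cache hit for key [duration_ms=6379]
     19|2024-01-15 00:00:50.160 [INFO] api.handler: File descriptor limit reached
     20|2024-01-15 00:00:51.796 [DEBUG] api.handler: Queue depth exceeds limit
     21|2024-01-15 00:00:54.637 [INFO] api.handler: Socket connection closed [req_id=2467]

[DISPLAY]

00:░┃  ┃Gen: 0                           ┃      
00:░┃  ┃··███······█·███··█··█           ┃      
00:░┃  ┃·█·█·······█████·█····           ┃      
00:░┃  ┃··█··█·█·█·····██···█·           ┃      
00:░┃  ┃█·█·██·███·█··█····█·█           ┃      
00:▼┃  ┃········██··██·····█·█           ┃      
━━━━┛  ┃███·██··········█·█···           ┃      
zes░┃  ┃███·██··█·█·····█·····           ┃      
ate░┃  ┃······██·█··██·····██·           ┃      
   ░┃  ┃······██·█·····█·····█           ┃      
ina░┃  ┃█·█·····█·····█···██··           ┃      
   ░┃  ┃·█···██······█··█····█           ┃      
tes░┃  ┃······█··█···█··█···█·           ┃      
s c▼┃  ┗━━━━━━━━━━━━━━━━━━━━━━━━━━━━━━━━━┛      
━━━━┛                                           
                                                


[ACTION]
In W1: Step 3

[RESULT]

00:░┃  ┃Gen: 3                           ┃      
00:░┃  ┃··██······███···█·····           ┃      
00:░┃  ┃·█··█········█···█····           ┃      
00:░┃  ┃██···██·█·██·█···███··           ┃      
00:░┃  ┃█····█·█·█·█····███···           ┃      
00:▼┃  ┃█·█······█·█·····█··█·           ┃      
━━━━┛  ┃█·█·██··███······█··█·           ┃      
zes░┃  ┃█·█·██···███·····█····           ┃      
ate░┃  ┃·█····██··██··█···██··           ┃      
   ░┃  ┃·······██·█···██·█··█·           ┃      
ina░┃  ┃·······██····█··███·█·           ┃      
   ░┃  ┃····██·██·····████·██·           ┃      
tes░┃  ┃······█·······██······           ┃      
s c▼┃  ┗━━━━━━━━━━━━━━━━━━━━━━━━━━━━━━━━━┛      
━━━━┛                                           
                                                


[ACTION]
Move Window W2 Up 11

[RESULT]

00:▼┃  ┃Gen: 3                           ┃      
━━━━┛  ┃··██······███···█·····           ┃      
orm░┃  ┃·█··█········█···█····           ┃      
 qu░┃  ┃██···██·█·██·█···███··           ┃      
zes░┃  ┃█····█·█·█·█····███···           ┃      
   ░┃  ┃█·█······█·█·····█··█·           ┃      
ges░┃  ┃█·█·██··███······█··█·           ┃      
zes░┃  ┃█·█·██···███·····█····           ┃      
ate░┃  ┃·█····██··██··█···██··           ┃      
   ░┃  ┃·······██·█···██·█··█·           ┃      
ina░┃  ┃·······██····█··███·█·           ┃      
   ░┃  ┃····██·██·····████·██·           ┃      
tes░┃  ┃······█·······██······           ┃      
s c▼┃  ┗━━━━━━━━━━━━━━━━━━━━━━━━━━━━━━━━━┛      
━━━━┛                                           
                                                


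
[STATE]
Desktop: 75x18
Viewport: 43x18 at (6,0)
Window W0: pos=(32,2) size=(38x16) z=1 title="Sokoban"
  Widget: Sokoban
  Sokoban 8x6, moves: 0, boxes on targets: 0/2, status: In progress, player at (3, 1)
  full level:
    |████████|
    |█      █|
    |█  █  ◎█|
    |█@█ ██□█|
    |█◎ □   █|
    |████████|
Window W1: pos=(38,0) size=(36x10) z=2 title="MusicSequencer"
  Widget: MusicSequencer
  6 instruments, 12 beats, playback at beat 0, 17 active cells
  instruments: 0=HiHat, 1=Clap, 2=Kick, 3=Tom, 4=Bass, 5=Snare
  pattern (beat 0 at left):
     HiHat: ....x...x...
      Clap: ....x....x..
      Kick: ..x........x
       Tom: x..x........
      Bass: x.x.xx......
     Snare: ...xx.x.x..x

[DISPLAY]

                                ┏━━━━━━━━━━
                                ┃ MusicSequ
                          ┏━━━━━┠──────────
                          ┃ Soko┃      ▼123
                          ┠─────┃ HiHat····
                          ┃█████┃  Clap····
                          ┃█    ┃  Kick··█·
                          ┃█  █ ┃   Tom█··█
                          ┃█@█ █┃  Bass█·█·
                          ┃█◎ □ ┗━━━━━━━━━━
                          ┃████████        
                          ┃Moves: 0  0/2   
                          ┃                
                          ┃                
                          ┃                
                          ┃                
                          ┃                
                          ┗━━━━━━━━━━━━━━━━


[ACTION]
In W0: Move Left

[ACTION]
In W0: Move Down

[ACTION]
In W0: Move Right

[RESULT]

                                ┏━━━━━━━━━━
                                ┃ MusicSequ
                          ┏━━━━━┠──────────
                          ┃ Soko┃      ▼123
                          ┠─────┃ HiHat····
                          ┃█████┃  Clap····
                          ┃█    ┃  Kick··█·
                          ┃█  █ ┃   Tom█··█
                          ┃█ █ █┃  Bass█·█·
                          ┃█◎@□ ┗━━━━━━━━━━
                          ┃████████        
                          ┃Moves: 2  0/2   
                          ┃                
                          ┃                
                          ┃                
                          ┃                
                          ┃                
                          ┗━━━━━━━━━━━━━━━━


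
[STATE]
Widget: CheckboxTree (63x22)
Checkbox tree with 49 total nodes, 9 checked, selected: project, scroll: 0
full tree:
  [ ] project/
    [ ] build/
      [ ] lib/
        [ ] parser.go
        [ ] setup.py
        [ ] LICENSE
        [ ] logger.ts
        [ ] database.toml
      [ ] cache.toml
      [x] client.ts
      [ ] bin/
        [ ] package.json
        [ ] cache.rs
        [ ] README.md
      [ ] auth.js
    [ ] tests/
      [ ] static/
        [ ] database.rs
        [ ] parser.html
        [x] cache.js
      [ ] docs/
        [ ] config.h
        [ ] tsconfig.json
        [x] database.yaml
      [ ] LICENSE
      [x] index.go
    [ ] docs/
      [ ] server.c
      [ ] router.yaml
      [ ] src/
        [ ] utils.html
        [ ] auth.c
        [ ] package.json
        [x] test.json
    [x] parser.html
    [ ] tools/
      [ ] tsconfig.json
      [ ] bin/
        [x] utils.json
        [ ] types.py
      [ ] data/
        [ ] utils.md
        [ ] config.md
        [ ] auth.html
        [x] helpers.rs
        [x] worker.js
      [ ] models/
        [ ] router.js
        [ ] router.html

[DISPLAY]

>[-] project/                                                  
   [-] build/                                                  
     [ ] lib/                                                  
       [ ] parser.go                                           
       [ ] setup.py                                            
       [ ] LICENSE                                             
       [ ] logger.ts                                           
       [ ] database.toml                                       
     [ ] cache.toml                                            
     [x] client.ts                                             
     [ ] bin/                                                  
       [ ] package.json                                        
       [ ] cache.rs                                            
       [ ] README.md                                           
     [ ] auth.js                                               
   [-] tests/                                                  
     [-] static/                                               
       [ ] database.rs                                         
       [ ] parser.html                                         
       [x] cache.js                                            
     [-] docs/                                                 
       [ ] config.h                                            


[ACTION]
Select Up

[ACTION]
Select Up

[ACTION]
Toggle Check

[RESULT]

>[x] project/                                                  
   [x] build/                                                  
     [x] lib/                                                  
       [x] parser.go                                           
       [x] setup.py                                            
       [x] LICENSE                                             
       [x] logger.ts                                           
       [x] database.toml                                       
     [x] cache.toml                                            
     [x] client.ts                                             
     [x] bin/                                                  
       [x] package.json                                        
       [x] cache.rs                                            
       [x] README.md                                           
     [x] auth.js                                               
   [x] tests/                                                  
     [x] static/                                               
       [x] database.rs                                         
       [x] parser.html                                         
       [x] cache.js                                            
     [x] docs/                                                 
       [x] config.h                                            


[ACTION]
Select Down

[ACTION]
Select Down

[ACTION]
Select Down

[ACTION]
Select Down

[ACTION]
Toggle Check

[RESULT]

 [-] project/                                                  
   [-] build/                                                  
     [-] lib/                                                  
       [x] parser.go                                           
>      [ ] setup.py                                            
       [x] LICENSE                                             
       [x] logger.ts                                           
       [x] database.toml                                       
     [x] cache.toml                                            
     [x] client.ts                                             
     [x] bin/                                                  
       [x] package.json                                        
       [x] cache.rs                                            
       [x] README.md                                           
     [x] auth.js                                               
   [x] tests/                                                  
     [x] static/                                               
       [x] database.rs                                         
       [x] parser.html                                         
       [x] cache.js                                            
     [x] docs/                                                 
       [x] config.h                                            


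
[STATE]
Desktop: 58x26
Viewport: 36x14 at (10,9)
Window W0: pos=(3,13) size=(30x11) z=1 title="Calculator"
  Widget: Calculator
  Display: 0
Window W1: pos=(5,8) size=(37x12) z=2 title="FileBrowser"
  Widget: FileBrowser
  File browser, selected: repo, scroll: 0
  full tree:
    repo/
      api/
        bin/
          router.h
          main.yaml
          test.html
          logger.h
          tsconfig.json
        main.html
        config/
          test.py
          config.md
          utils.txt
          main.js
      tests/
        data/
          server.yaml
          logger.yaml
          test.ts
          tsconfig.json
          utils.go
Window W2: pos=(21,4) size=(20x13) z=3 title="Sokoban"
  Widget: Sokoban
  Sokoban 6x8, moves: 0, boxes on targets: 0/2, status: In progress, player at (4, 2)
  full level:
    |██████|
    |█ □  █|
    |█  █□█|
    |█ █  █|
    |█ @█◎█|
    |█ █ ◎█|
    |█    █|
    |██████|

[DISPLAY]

eBrowser   ┃█  █□█            ┃┃    
───────────┃█ █  █            ┃┨    
] repo/    ┃█ @█◎█            ┃┃    
[+] api/   ┃█ █ ◎█            ┃┃    
[+] tests/ ┃█    █            ┃┃    
           ┃██████            ┃┃    
           ┃Moves: 0  0/2     ┃┃    
           ┗━━━━━━━━━━━━━━━━━━┛┃    
                               ┃    
                               ┃    
━━━━━━━━━━━━━━━━━━━━━━━━━━━━━━━┛    
5 │ 6 │ × │           ┃             
──┼───┼───┤           ┃             
2 │ 3 │ - │           ┃             


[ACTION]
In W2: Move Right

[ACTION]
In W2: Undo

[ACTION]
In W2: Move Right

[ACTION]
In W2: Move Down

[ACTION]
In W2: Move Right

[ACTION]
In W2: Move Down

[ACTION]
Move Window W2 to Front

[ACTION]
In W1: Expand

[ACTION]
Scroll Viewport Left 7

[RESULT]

  ┃ FileBrowser   ┃█  █□█           
  ┠───────────────┃█ █  █           
  ┃> [-] repo/    ┃█ @█◎█           
  ┃    [+] api/   ┃█ █ ◎█           
┏━┃    [+] tests/ ┃█    █           
┃ ┃               ┃██████           
┠─┃               ┃Moves: 0  0/2    
┃ ┃               ┗━━━━━━━━━━━━━━━━━
┃┌┃                                 
┃│┃                                 
┃├┗━━━━━━━━━━━━━━━━━━━━━━━━━━━━━━━━━
┃│ 4 │ 5 │ 6 │ × │           ┃      
┃├───┼───┼───┼───┤           ┃      
┃│ 1 │ 2 │ 3 │ - │           ┃      


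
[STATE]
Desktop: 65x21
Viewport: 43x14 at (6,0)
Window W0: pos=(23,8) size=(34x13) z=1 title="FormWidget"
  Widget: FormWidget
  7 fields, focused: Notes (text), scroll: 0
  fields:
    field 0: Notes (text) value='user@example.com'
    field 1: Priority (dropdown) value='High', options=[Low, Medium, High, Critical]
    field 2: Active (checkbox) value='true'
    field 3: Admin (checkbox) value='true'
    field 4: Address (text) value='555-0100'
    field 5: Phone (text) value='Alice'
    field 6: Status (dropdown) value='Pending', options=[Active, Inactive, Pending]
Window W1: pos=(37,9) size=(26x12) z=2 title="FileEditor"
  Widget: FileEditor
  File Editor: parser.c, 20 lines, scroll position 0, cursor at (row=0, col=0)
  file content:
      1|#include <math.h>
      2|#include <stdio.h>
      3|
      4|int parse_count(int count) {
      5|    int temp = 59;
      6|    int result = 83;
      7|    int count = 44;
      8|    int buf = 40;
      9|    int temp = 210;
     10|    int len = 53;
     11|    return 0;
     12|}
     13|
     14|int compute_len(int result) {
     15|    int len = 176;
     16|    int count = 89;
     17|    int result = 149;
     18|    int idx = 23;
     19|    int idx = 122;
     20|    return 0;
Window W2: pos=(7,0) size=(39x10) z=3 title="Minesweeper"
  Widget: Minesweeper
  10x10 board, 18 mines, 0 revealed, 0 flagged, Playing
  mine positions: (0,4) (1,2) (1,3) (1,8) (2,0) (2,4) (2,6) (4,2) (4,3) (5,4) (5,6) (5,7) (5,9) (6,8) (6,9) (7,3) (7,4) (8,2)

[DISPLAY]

 ┏━━━━━━━━━━━━━━━━━━━━━━━━━━━━━━━━━━━━━┓   
 ┃ Minesweeper                         ┃   
 ┠─────────────────────────────────────┨   
 ┃■■■■■■■■■■                           ┃   
 ┃■■■■■■■■■■                           ┃   
 ┃■■■■■■■■■■                           ┃   
 ┃■■■■■■■■■■                           ┃   
 ┃■■■■■■■■■■                           ┃   
 ┃■■■■■■■■■■                           ┃━━━
 ┗━━━━━━━━━━━━━━━━━━━━━━━━━━━━━━━━━━━━━┛━━━
                 ┠─────────────┃ FileEditor
                 ┃> Notes:     ┠───────────
                 ┃  Priority:  ┃█include <m
                 ┃  Active:    ┃#include <s


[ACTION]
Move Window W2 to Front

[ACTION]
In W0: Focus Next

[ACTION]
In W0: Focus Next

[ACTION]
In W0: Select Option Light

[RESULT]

 ┏━━━━━━━━━━━━━━━━━━━━━━━━━━━━━━━━━━━━━┓   
 ┃ Minesweeper                         ┃   
 ┠─────────────────────────────────────┨   
 ┃■■■■■■■■■■                           ┃   
 ┃■■■■■■■■■■                           ┃   
 ┃■■■■■■■■■■                           ┃   
 ┃■■■■■■■■■■                           ┃   
 ┃■■■■■■■■■■                           ┃   
 ┃■■■■■■■■■■                           ┃━━━
 ┗━━━━━━━━━━━━━━━━━━━━━━━━━━━━━━━━━━━━━┛━━━
                 ┠─────────────┃ FileEditor
                 ┃  Notes:     ┠───────────
                 ┃  Priority:  ┃█include <m
                 ┃> Active:    ┃#include <s


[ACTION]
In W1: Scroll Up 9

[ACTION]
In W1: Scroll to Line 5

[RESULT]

 ┏━━━━━━━━━━━━━━━━━━━━━━━━━━━━━━━━━━━━━┓   
 ┃ Minesweeper                         ┃   
 ┠─────────────────────────────────────┨   
 ┃■■■■■■■■■■                           ┃   
 ┃■■■■■■■■■■                           ┃   
 ┃■■■■■■■■■■                           ┃   
 ┃■■■■■■■■■■                           ┃   
 ┃■■■■■■■■■■                           ┃   
 ┃■■■■■■■■■■                           ┃━━━
 ┗━━━━━━━━━━━━━━━━━━━━━━━━━━━━━━━━━━━━━┛━━━
                 ┠─────────────┃ FileEditor
                 ┃  Notes:     ┠───────────
                 ┃  Priority:  ┃    int tem
                 ┃> Active:    ┃    int res


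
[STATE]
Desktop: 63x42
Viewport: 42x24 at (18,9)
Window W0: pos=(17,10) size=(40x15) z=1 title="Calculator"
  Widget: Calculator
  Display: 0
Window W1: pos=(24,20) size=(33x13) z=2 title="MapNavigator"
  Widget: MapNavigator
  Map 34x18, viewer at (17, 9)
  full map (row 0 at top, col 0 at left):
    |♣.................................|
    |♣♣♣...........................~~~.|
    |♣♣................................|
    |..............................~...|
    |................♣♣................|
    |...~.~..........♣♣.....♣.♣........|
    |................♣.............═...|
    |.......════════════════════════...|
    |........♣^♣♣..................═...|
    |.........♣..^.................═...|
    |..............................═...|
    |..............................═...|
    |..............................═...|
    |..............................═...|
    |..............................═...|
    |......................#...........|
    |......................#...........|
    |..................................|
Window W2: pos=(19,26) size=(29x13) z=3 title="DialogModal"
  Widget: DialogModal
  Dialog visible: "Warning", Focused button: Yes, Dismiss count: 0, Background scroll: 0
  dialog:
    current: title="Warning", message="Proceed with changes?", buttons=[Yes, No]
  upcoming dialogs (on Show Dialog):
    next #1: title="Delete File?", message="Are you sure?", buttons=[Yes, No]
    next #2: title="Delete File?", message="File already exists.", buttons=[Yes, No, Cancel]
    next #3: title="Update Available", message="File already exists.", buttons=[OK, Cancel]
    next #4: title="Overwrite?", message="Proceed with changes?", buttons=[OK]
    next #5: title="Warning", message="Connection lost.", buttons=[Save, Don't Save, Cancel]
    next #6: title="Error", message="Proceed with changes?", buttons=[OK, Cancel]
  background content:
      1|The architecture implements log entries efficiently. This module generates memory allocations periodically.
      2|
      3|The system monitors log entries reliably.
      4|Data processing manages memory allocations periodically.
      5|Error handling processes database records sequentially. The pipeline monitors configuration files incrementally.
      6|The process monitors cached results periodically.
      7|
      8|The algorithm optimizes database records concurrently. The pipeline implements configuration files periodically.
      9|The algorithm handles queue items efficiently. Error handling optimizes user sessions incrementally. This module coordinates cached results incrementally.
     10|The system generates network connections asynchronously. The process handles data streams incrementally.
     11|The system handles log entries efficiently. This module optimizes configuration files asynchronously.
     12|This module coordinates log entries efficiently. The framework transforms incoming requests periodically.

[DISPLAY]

                                          
━━━━━━━━━━━━━━━━━━━━━━━━━━━━━━━━━━━━━━┓   
 Calculator                           ┃   
──────────────────────────────────────┨   
                                     0┃   
┌───┬───┬───┬───┐                     ┃   
│ 7 │ 8 │ 9 │ ÷ │                     ┃   
├───┼───┼───┼───┤                     ┃   
│ 4 │ 5 │ 6 │ × │                     ┃   
├───┼───┼───┼───┤                     ┃   
│ 1 │ 2 │ 3 │ - │                     ┃   
├───┼─┏━━━━━━━━━━━━━━━━━━━━━━━━━━━━━━━┓   
│ 0 │ ┃ MapNavigator                  ┃   
├───┼─┠───────────────────────────────┨   
│ C │ ┃.~.~..........♣♣.....♣.♣.......┃   
━━━━━━┃..............♣.............═..┃   
      ┃.....════════════════════════..┃   
 ┏━━━━━━━━━━━━━━━━━━━━━━━━━━━┓.....═..┃   
 ┃ DialogModal               ┃.....═..┃   
 ┠───────────────────────────┨.....═..┃   
 ┃The architecture implements┃.....═..┃   
 ┃                           ┃.....═..┃   
 ┃Th┌─────────────────────┐nt┃.....═..┃   
 ┃Da│       Warning       │em┃━━━━━━━━┛   


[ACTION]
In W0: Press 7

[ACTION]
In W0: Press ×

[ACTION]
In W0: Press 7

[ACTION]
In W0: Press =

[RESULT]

                                          
━━━━━━━━━━━━━━━━━━━━━━━━━━━━━━━━━━━━━━┓   
 Calculator                           ┃   
──────────────────────────────────────┨   
                                    49┃   
┌───┬───┬───┬───┐                     ┃   
│ 7 │ 8 │ 9 │ ÷ │                     ┃   
├───┼───┼───┼───┤                     ┃   
│ 4 │ 5 │ 6 │ × │                     ┃   
├───┼───┼───┼───┤                     ┃   
│ 1 │ 2 │ 3 │ - │                     ┃   
├───┼─┏━━━━━━━━━━━━━━━━━━━━━━━━━━━━━━━┓   
│ 0 │ ┃ MapNavigator                  ┃   
├───┼─┠───────────────────────────────┨   
│ C │ ┃.~.~..........♣♣.....♣.♣.......┃   
━━━━━━┃..............♣.............═..┃   
      ┃.....════════════════════════..┃   
 ┏━━━━━━━━━━━━━━━━━━━━━━━━━━━┓.....═..┃   
 ┃ DialogModal               ┃.....═..┃   
 ┠───────────────────────────┨.....═..┃   
 ┃The architecture implements┃.....═..┃   
 ┃                           ┃.....═..┃   
 ┃Th┌─────────────────────┐nt┃.....═..┃   
 ┃Da│       Warning       │em┃━━━━━━━━┛   


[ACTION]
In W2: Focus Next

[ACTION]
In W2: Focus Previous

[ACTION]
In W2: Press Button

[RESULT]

                                          
━━━━━━━━━━━━━━━━━━━━━━━━━━━━━━━━━━━━━━┓   
 Calculator                           ┃   
──────────────────────────────────────┨   
                                    49┃   
┌───┬───┬───┬───┐                     ┃   
│ 7 │ 8 │ 9 │ ÷ │                     ┃   
├───┼───┼───┼───┤                     ┃   
│ 4 │ 5 │ 6 │ × │                     ┃   
├───┼───┼───┼───┤                     ┃   
│ 1 │ 2 │ 3 │ - │                     ┃   
├───┼─┏━━━━━━━━━━━━━━━━━━━━━━━━━━━━━━━┓   
│ 0 │ ┃ MapNavigator                  ┃   
├───┼─┠───────────────────────────────┨   
│ C │ ┃.~.~..........♣♣.....♣.♣.......┃   
━━━━━━┃..............♣.............═..┃   
      ┃.....════════════════════════..┃   
 ┏━━━━━━━━━━━━━━━━━━━━━━━━━━━┓.....═..┃   
 ┃ DialogModal               ┃.....═..┃   
 ┠───────────────────────────┨.....═..┃   
 ┃The architecture implements┃.....═..┃   
 ┃                           ┃.....═..┃   
 ┃The system monitors log ent┃.....═..┃   
 ┃Data processing manages mem┃━━━━━━━━┛   


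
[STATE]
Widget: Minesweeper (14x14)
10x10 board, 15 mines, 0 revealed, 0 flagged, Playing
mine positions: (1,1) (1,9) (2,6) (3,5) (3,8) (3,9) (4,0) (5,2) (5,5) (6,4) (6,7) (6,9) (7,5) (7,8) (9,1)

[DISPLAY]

■■■■■■■■■■    
■■■■■■■■■■    
■■■■■■■■■■    
■■■■■■■■■■    
■■■■■■■■■■    
■■■■■■■■■■    
■■■■■■■■■■    
■■■■■■■■■■    
■■■■■■■■■■    
■■■■■■■■■■    
              
              
              
              


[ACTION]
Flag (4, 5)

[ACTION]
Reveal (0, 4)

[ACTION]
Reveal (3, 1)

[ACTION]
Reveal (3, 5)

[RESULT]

■■1     1■    
■✹1  1111✹    
■11 12✹■■■    
■1  1✹■■✹✹    
✹2112⚑■■■■    
■■✹■■✹■■■■    
■■■■✹■■✹■✹    
■■■■■✹■■✹■    
■■■■■■■■■■    
■✹■■■■■■■■    
              
              
              
              


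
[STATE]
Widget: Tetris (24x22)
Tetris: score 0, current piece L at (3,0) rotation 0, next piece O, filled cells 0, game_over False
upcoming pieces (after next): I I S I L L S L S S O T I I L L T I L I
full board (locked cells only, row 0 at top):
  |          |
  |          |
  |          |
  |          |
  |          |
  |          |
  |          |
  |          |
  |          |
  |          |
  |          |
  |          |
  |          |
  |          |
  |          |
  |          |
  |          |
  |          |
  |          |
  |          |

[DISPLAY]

     ▒    │Next:        
   ▒▒▒    │▓▓           
          │▓▓           
          │             
          │             
          │             
          │Score:       
          │0            
          │             
          │             
          │             
          │             
          │             
          │             
          │             
          │             
          │             
          │             
          │             
          │             
          │             
          │             


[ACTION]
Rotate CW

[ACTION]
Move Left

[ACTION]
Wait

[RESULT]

          │Next:        
  ▒       │▓▓           
  ▒       │▓▓           
  ▒▒      │             
          │             
          │             
          │Score:       
          │0            
          │             
          │             
          │             
          │             
          │             
          │             
          │             
          │             
          │             
          │             
          │             
          │             
          │             
          │             


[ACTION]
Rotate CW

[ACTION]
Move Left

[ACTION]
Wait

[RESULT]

          │Next:        
          │▓▓           
 ▒▒▒      │▓▓           
 ▒        │             
          │             
          │             
          │Score:       
          │0            
          │             
          │             
          │             
          │             
          │             
          │             
          │             
          │             
          │             
          │             
          │             
          │             
          │             
          │             


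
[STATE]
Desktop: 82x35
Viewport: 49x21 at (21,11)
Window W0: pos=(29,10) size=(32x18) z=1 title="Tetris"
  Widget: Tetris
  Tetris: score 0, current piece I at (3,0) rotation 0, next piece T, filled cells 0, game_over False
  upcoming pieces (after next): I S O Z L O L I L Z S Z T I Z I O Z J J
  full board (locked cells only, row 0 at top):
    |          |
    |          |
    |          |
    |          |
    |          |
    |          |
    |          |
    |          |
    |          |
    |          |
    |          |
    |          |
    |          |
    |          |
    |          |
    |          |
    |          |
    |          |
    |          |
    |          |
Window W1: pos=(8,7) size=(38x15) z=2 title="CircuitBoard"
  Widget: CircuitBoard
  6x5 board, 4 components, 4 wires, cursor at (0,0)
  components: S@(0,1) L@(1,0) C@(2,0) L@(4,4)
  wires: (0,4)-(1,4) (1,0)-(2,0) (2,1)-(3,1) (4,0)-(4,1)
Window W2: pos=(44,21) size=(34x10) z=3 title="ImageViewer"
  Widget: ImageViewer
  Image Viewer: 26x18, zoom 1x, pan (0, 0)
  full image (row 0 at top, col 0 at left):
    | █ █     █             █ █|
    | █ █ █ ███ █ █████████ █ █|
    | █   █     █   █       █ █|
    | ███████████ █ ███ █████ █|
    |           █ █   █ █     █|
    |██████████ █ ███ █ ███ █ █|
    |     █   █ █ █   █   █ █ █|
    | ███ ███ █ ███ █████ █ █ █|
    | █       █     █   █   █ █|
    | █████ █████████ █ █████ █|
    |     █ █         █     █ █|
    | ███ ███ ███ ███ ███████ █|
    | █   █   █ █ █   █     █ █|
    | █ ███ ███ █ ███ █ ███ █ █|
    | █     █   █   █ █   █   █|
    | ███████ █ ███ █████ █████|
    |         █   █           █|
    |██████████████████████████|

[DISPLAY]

        ·               ┃              ┃         
        │               ┃──────────────┨         
        ·               ┃              ┃         
                        ┃              ┃         
                        ┃              ┃         
                        ┃              ┃         
                        ┃              ┃         
                        ┃              ┃         
        L               ┃:             ┃         
)                       ┃              ┃         
━━━━━━━━━━━━━━━━━━━━━━━┏━━━━━━━━━━━━━━━━━━━━━━━━━
        ┃          │   ┃ ImageViewer             
        ┃          │   ┠─────────────────────────
        ┃          │   ┃ █ █     █             █ 
        ┃          │   ┃ █ █ █ ███ █ █████████ █ 
        ┃          │   ┃ █   █     █   █       █ 
        ┗━━━━━━━━━━━━━━┃ ███████████ █ ███ █████ 
                       ┃           █ █   █ █     
                       ┃██████████ █ ███ █ ███ █ 
                       ┗━━━━━━━━━━━━━━━━━━━━━━━━━
                                                 


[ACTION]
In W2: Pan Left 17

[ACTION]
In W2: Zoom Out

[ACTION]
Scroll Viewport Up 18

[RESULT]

                                                 
                                                 
                                                 
                                                 
                                                 
                                                 
                                                 
━━━━━━━━━━━━━━━━━━━━━━━━┓                        
d                       ┃                        
────────────────────────┨                        
 5                      ┃━━━━━━━━━━━━━━┓         
        ·               ┃              ┃         
        │               ┃──────────────┨         
        ·               ┃              ┃         
                        ┃              ┃         
                        ┃              ┃         
                        ┃              ┃         
                        ┃              ┃         
                        ┃              ┃         
        L               ┃:             ┃         
)                       ┃              ┃         


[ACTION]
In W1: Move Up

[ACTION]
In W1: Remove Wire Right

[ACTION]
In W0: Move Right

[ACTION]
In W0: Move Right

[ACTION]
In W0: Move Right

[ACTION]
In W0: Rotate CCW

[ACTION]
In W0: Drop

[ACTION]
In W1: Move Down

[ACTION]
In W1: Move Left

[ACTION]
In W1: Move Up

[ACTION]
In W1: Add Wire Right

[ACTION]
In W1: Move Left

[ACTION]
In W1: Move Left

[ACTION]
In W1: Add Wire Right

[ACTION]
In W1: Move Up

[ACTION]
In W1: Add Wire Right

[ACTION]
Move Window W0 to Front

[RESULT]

                                                 
                                                 
                                                 
                                                 
                                                 
                                                 
                                                 
━━━━━━━━━━━━━━━━━━━━━━━━┓                        
d                       ┃                        
────────────────────────┨                        
 5      ┏━━━━━━━━━━━━━━━━━━━━━━━━━━━━━━┓         
        ┃ Tetris                       ┃         
        ┠──────────────────────────────┨         
        ┃          │Next:              ┃         
        ┃          │ ▒                 ┃         
        ┃          │▒▒▒                ┃         
        ┃          │                   ┃         
        ┃          │                   ┃         
        ┃          │                   ┃         
        ┃          │Score:             ┃         
)       ┃          │0                  ┃         
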